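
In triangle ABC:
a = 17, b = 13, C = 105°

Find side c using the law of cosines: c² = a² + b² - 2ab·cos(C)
c² = 17² + 13² − 2·17·13·cos(105°)
cos(105°) ≈ -0.258819
c² ≈ 289 + 169 − 442·(-0.258819) ≈ 458 + 114.398 ≈ 572.398
c ≈ √572.398 ≈ 23.9248

c = 23.92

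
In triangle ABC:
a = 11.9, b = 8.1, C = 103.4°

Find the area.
Two sides and the included angle (SAS): A = ½·a·b·sin(C) = ½·11.9·8.1·sin(103.4°)
sin(103.4°) ≈ 0.972776
A ≈ ½·96.39·0.972776 = 48.195·0.972776 ≈ 46.8829

Area = 46.88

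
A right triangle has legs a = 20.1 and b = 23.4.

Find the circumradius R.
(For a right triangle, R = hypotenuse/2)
Hypotenuse c = √(a² + b²) = √(404.01 + 547.56) = √951.57 ≈ 30.8475
R = c/2 ≈ 30.8475/2 ≈ 15.4238

R = 15.42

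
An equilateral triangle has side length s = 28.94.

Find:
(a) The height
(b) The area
(a) The height splits the triangle into two 30-60-90 halves: h = s·√3/2 = 28.94·1.73205/2 ≈ 50.1256/2 ≈ 25.0628
(b) Area = (√3/4)·s² = (√3/4)·28.94² = (√3/4)·837.5236 ≈ 0.433013·837.5236 ≈ 362.658

Height = 25.06, Area = 362.7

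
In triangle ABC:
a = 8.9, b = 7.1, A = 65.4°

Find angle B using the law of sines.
a/sin(A) = b/sin(B)  ⇒  sin(B) = b·sin(A)/a = 7.1·sin(65.4°)/8.9
sin(65.4°) ≈ 0.909236
sin(B) ≈ 7.1·0.909236/8.9 ≈ 6.45558/8.9 ≈ 0.725346
B = arcsin(0.725346) ≈ 46.4976°
(Since b ≤ a we need B ≤ A, so the obtuse alternative 180° − 46.4976° ≈ 133.502° is rejected.)

B = 46.5°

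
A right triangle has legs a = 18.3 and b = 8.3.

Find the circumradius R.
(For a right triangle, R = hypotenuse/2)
Hypotenuse c = √(a² + b²) = √(334.89 + 68.89) = √403.78 ≈ 20.0943
R = c/2 ≈ 20.0943/2 ≈ 10.0471

R = 10.05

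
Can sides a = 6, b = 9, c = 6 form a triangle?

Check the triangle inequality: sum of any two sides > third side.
a + b vs c: 6 + 9 = 15 > 6  ✓
a + c vs b: 6 + 6 = 12 > 9  ✓
b + c vs a: 9 + 6 = 15 > 6  ✓

Yes, triangle inequality satisfied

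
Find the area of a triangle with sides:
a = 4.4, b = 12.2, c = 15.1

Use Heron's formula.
s = (4.4 + 12.2 + 15.1)/2 = 31.7/2 = 15.85
s − a = 11.45, s − b = 3.65, s − c = 0.75
s(s−a)(s−b)(s−c) = 15.85·11.45·3.65·0.75 ≈ 496.808
Area = √496.808 ≈ 22.2892

Area = 22.29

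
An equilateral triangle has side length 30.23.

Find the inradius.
r = Area/s with s the semi-perimeter.
Area = (√3/4)·30.23² = (√3/4)·913.8529 ≈ 0.433013·913.8529 ≈ 395.71
s = 3·30.23/2 = 45.345
r ≈ 395.71/45.345 ≈ 8.72665
(Equivalently r = side/(2√3) = 30.23/3.4641 ≈ 8.72665.)

r = 8.727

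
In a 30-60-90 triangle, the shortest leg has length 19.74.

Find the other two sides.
In a 30-60-90 triangle the sides are in ratio 1 : √3 : 2 (short leg : long leg : hypotenuse).
Long leg = 19.74·√3 ≈ 19.74·1.73205 ≈ 34.1907
Hypotenuse = 2·19.74 = 39.48

Long leg = 19.74√3 = 34.19, Hypotenuse = 39.48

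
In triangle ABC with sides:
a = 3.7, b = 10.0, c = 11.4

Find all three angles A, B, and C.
Law of cosines for each angle (a² = 13.69, b² = 100, c² = 129.96):
cos(A) = (b² + c² − a²)/(2bc) = (100 + 129.96 − 13.69)/(2·10.0·11.4) = 216.27/228 ≈ 0.948553  ⇒  A ≈ 18.4586°
cos(B) = (a² + c² − b²)/(2ac) = (13.69 + 129.96 − 100)/(2·3.7·11.4) = 43.65/84.36 ≈ 0.517425  ⇒  B ≈ 58.8403°
cos(C) = (a² + b² − c²)/(2ab) = (13.69 + 100 − 129.96)/(2·3.7·10.0) = -16.27/74 ≈ -0.219865  ⇒  C ≈ 102.701°
Check: A + B + C ≈ 180°

A = 18.46°, B = 58.84°, C = 102.7°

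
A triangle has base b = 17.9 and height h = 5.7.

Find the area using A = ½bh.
A = ½·b·h = ½·17.9·5.7 = ½·102.03 = 51.015

Area = 51.015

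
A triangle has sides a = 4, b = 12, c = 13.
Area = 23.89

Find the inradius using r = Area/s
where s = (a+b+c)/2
s = (4 + 12 + 13)/2 = 29/2 = 14.5
r = Area/s = 23.89/14.5 ≈ 1.64759

r = 1.648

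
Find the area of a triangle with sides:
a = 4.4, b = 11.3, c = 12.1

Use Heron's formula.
s = (4.4 + 11.3 + 12.1)/2 = 27.8/2 = 13.9
s − a = 9.5, s − b = 2.6, s − c = 1.8
s(s−a)(s−b)(s−c) = 13.9·9.5·2.6·1.8 ≈ 617.994
Area = √617.994 ≈ 24.8595

Area = 24.86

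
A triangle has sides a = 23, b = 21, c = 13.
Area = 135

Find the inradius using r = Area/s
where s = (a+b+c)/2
s = (23 + 21 + 13)/2 = 57/2 = 28.5
r = Area/s = 135/28.5 ≈ 4.73684

r = 4.737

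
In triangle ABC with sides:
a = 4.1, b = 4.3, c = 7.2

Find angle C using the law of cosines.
c² = a² + b² − 2ab·cos(C)  ⇒  cos(C) = (a² + b² − c²)/(2ab)
cos(C) = (4.1² + 4.3² − 7.2²)/(2·4.1·4.3) = (16.81 + 18.49 − 51.84)/35.26 = -16.54/35.26 ≈ -0.469087
C = arccos(-0.469087) ≈ 117.975°

C = 118°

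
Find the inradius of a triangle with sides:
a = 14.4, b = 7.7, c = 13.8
r = Area/s where s is the semi-perimeter.
s = (14.4 + 7.7 + 13.8)/2 = 35.9/2 = 17.95
Area = √(s(s−a)(s−b)(s−c)) = √(17.95·3.55·10.25·4.15) ≈ √2710.6 ≈ 52.0634
r ≈ 52.0634/17.95 ≈ 2.90047

r = 2.9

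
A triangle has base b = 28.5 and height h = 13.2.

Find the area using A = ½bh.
A = ½·b·h = ½·28.5·13.2 = ½·376.2 = 188.1

Area = 188.1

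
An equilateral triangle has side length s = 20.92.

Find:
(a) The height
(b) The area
(a) The height splits the triangle into two 30-60-90 halves: h = s·√3/2 = 20.92·1.73205/2 ≈ 36.2345/2 ≈ 18.1173
(b) Area = (√3/4)·s² = (√3/4)·20.92² = (√3/4)·437.6464 ≈ 0.433013·437.6464 ≈ 189.506

Height = 18.12, Area = 189.5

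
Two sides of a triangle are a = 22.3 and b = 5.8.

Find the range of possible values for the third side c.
Triangle inequality: |a − b| < c < a + b
|a − b| = |22.3 − 5.8| = 16.5
a + b = 22.3 + 5.8 = 28.1

16.5 < c < 28.1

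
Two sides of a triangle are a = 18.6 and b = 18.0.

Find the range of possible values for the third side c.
Triangle inequality: |a − b| < c < a + b
|a − b| = |18.6 − 18.0| = 0.6
a + b = 18.6 + 18.0 = 36.6

0.6 < c < 36.6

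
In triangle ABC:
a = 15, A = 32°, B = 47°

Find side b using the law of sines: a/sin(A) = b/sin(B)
a/sin(A) = b/sin(B)  ⇒  b = a·sin(B)/sin(A) = 15·sin(47°)/sin(32°)
sin(47°) ≈ 0.731354, sin(32°) ≈ 0.529919
b ≈ 15·0.731354/0.529919 ≈ 10.9703/0.529919 ≈ 20.7018

b = 20.7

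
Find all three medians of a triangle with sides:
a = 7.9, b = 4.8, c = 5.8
Median formula: m_a = ½√(2b² + 2c² − a²) (and cyclically). a² = 62.41, b² = 23.04, c² = 33.64.
m_a = ½√(2·23.04 + 2·33.64 − 62.41) = ½√50.95 ≈ ½·7.13793 ≈ 3.56896
m_b = ½√(2·62.41 + 2·33.64 − 23.04) = ½√169.06 ≈ ½·13.0023 ≈ 6.50115
m_c = ½√(2·62.41 + 2·23.04 − 33.64) = ½√137.26 ≈ ½·11.7158 ≈ 5.8579

m_a = 3.569, m_b = 6.501, m_c = 5.858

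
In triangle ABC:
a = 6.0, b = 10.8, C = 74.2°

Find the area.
Two sides and the included angle (SAS): A = ½·a·b·sin(C) = ½·6.0·10.8·sin(74.2°)
sin(74.2°) ≈ 0.962218
A ≈ ½·64.8·0.962218 = 32.4·0.962218 ≈ 31.1759

Area = 31.18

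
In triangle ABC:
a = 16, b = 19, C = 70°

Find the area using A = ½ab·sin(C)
A = ½·a·b·sin(C) = ½·16·19·sin(70°)
sin(70°) ≈ 0.939693
A ≈ ½·304·0.939693 = 152·0.939693 ≈ 142.833

Area = 142.8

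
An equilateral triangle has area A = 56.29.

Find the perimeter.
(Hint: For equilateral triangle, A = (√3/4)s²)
A = (√3/4)s²  ⇒  s² = 4A/√3 = 4·56.29/√3 = 225.16/1.73205 ≈ 129.996
s ≈ √129.996 ≈ 11.4016
Perimeter = 3s ≈ 3·11.4016 ≈ 34.2048

Perimeter = 34.2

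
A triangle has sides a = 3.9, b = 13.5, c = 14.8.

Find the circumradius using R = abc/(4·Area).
First find the area with Heron's formula.
s = (3.9 + 13.5 + 14.8)/2 = 16.1
Area = √(s(s−a)(s−b)(s−c)) = √(16.1·12.2·2.6·1.3) ≈ √663.9 ≈ 25.7662
abc = 3.9·13.5·14.8 = 779.22
R = abc/(4·Area) ≈ 779.22/(4·25.7662) = 779.22/103.065 ≈ 7.56047

R = 7.56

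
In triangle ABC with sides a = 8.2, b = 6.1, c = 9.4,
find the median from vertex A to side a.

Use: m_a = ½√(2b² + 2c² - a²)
m_a = ½√(2·6.1² + 2·9.4² − 8.2²) = ½√(2·37.21 + 2·88.36 − 67.24) = ½√(74.42 + 176.72 − 67.24) = ½√183.9
√183.9 ≈ 13.561, so m_a ≈ 6.78049

m_a = 6.78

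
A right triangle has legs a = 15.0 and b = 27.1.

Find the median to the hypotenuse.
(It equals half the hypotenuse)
Hypotenuse c = √(a² + b²) = √(225 + 734.41) = √959.41 ≈ 30.9743
Median to hypotenuse = c/2 ≈ 30.9743/2 ≈ 15.4872

Median = 15.49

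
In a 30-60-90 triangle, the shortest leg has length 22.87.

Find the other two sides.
In a 30-60-90 triangle the sides are in ratio 1 : √3 : 2 (short leg : long leg : hypotenuse).
Long leg = 22.87·√3 ≈ 22.87·1.73205 ≈ 39.612
Hypotenuse = 2·22.87 = 45.74

Long leg = 22.87√3 = 39.61, Hypotenuse = 45.74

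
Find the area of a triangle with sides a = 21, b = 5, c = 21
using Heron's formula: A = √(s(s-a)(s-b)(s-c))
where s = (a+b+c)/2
s = (21 + 5 + 21)/2 = 47/2 = 23.5
s − a = 2.5, s − b = 18.5, s − c = 2.5
s(s−a)(s−b)(s−c) = 23.5·2.5·18.5·2.5 = 2717.1875
Area = √2717.1875 ≈ 52.1266

s = 23.5, Area = 52.13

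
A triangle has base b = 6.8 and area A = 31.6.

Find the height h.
A = ½·b·h  ⇒  h = 2A/b = 2·31.6/6.8 = 63.2/6.8 ≈ 9.29412

h = 9.294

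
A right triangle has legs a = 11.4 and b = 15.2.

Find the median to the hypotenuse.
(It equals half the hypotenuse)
Hypotenuse c = √(a² + b²) = √(129.96 + 231.04) = √361 ≈ 19
Median to hypotenuse = c/2 ≈ 19/2 ≈ 9.5

Median = 9.5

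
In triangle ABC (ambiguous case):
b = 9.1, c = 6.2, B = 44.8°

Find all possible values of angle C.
b/sin(B) = c/sin(C)  ⇒  sin(C) = c·sin(B)/b = 6.2·sin(44.8°)/9.1
sin(44.8°) ≈ 0.704634
sin(C) ≈ 6.2·0.704634/9.1 ≈ 4.36873/9.1 ≈ 0.48008
Candidate 1: C₁ = arcsin(0.48008) ≈ 28.6907°  →  A = 180° − 44.8° − 28.6907° ≈ 106.509° > 0, valid
Candidate 2: C₂ = 180° − C₁ ≈ 151.309°  →  A = 180° − 44.8° − 151.309° ≈ -16.1093° ≤ 0, not a valid triangle

C = 28.69° (one solution)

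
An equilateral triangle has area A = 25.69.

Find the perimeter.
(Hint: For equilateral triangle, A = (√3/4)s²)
A = (√3/4)s²  ⇒  s² = 4A/√3 = 4·25.69/√3 = 102.76/1.73205 ≈ 59.3285
s ≈ √59.3285 ≈ 7.7025
Perimeter = 3s ≈ 3·7.7025 ≈ 23.1075

Perimeter = 23.11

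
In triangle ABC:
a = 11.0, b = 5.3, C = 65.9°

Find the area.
Two sides and the included angle (SAS): A = ½·a·b·sin(C) = ½·11.0·5.3·sin(65.9°)
sin(65.9°) ≈ 0.912834
A ≈ ½·58.3·0.912834 = 29.15·0.912834 ≈ 26.6091

Area = 26.61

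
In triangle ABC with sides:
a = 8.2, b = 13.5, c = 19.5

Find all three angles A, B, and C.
Law of cosines for each angle (a² = 67.24, b² = 182.25, c² = 380.25):
cos(A) = (b² + c² − a²)/(2bc) = (182.25 + 380.25 − 67.24)/(2·13.5·19.5) = 495.26/526.5 ≈ 0.940665  ⇒  A ≈ 19.8365°
cos(B) = (a² + c² − b²)/(2ac) = (67.24 + 380.25 − 182.25)/(2·8.2·19.5) = 265.24/319.8 ≈ 0.829393  ⇒  B ≈ 33.9635°
cos(C) = (a² + b² − c²)/(2ab) = (67.24 + 182.25 − 380.25)/(2·8.2·13.5) = -130.76/221.4 ≈ -0.590605  ⇒  C ≈ 126.2°
Check: A + B + C ≈ 180°

A = 19.84°, B = 33.96°, C = 126.2°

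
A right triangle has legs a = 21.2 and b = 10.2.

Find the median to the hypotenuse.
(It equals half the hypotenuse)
Hypotenuse c = √(a² + b²) = √(449.44 + 104.04) = √553.48 ≈ 23.5262
Median to hypotenuse = c/2 ≈ 23.5262/2 ≈ 11.7631

Median = 11.76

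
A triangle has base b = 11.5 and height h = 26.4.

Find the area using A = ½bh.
A = ½·b·h = ½·11.5·26.4 = ½·303.6 = 151.8

Area = 151.8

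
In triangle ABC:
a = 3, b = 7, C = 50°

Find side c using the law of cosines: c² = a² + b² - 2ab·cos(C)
c² = 3² + 7² − 2·3·7·cos(50°)
cos(50°) ≈ 0.642788
c² ≈ 9 + 49 − 42·(0.642788) ≈ 58 − 26.9971 ≈ 31.0029
c ≈ √31.0029 ≈ 5.56803

c = 5.568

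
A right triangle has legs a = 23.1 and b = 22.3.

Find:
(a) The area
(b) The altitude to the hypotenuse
(a) The legs are perpendicular, so Area = ½·a·b = ½·23.1·22.3 = ½·515.13 = 257.565
(b) Hypotenuse c = √(a² + b²) = √(533.61 + 497.29) = √1030.9 ≈ 32.1076
    Area = ½·c·h_c  ⇒  h_c = 2·Area/c = 515.13/32.1076 ≈ 16.0438

Area = 257.565, h_c = 16.04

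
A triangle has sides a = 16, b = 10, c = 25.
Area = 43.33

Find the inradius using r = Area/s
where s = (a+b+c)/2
s = (16 + 10 + 25)/2 = 51/2 = 25.5
r = Area/s = 43.33/25.5 ≈ 1.69922

r = 1.699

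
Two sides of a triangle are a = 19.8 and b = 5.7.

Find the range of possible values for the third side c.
Triangle inequality: |a − b| < c < a + b
|a − b| = |19.8 − 5.7| = 14.1
a + b = 19.8 + 5.7 = 25.5

14.1 < c < 25.5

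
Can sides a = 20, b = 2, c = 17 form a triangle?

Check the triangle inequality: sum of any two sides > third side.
a + b vs c: 20 + 2 = 22 > 17  ✓
a + c vs b: 20 + 17 = 37 > 2  ✓
b + c vs a: 2 + 17 = 19 ≤ 20  ✗

No: 2 + 17 = 19 is not > 20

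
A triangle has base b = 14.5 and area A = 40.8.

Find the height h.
A = ½·b·h  ⇒  h = 2A/b = 2·40.8/14.5 = 81.6/14.5 ≈ 5.62759

h = 5.628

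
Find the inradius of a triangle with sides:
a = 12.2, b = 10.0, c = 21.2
r = Area/s where s is the semi-perimeter.
s = (12.2 + 10.0 + 21.2)/2 = 43.4/2 = 21.7
Area = √(s(s−a)(s−b)(s−c)) = √(21.7·9.5·11.7·0.5) ≈ √1205.98 ≈ 34.7272
r ≈ 34.7272/21.7 ≈ 1.60033

r = 1.6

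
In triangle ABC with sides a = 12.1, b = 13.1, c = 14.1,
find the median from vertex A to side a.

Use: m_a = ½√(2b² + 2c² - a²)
m_a = ½√(2·13.1² + 2·14.1² − 12.1²) = ½√(2·171.61 + 2·198.81 − 146.41) = ½√(343.22 + 397.62 − 146.41) = ½√594.43
√594.43 ≈ 24.3809, so m_a ≈ 12.1905

m_a = 12.19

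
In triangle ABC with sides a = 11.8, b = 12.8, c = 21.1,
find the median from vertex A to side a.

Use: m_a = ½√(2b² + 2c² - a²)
m_a = ½√(2·12.8² + 2·21.1² − 11.8²) = ½√(2·163.84 + 2·445.21 − 139.24) = ½√(327.68 + 890.42 − 139.24) = ½√1078.86
√1078.86 ≈ 32.846, so m_a ≈ 16.423

m_a = 16.42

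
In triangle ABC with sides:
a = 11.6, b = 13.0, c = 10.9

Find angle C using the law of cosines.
c² = a² + b² − 2ab·cos(C)  ⇒  cos(C) = (a² + b² − c²)/(2ab)
cos(C) = (11.6² + 13.0² − 10.9²)/(2·11.6·13.0) = (134.56 + 169 − 118.81)/301.6 = 184.75/301.6 ≈ 0.612566
C = arccos(0.612566) ≈ 52.2247°

C = 52.22°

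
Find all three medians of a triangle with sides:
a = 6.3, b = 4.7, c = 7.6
Median formula: m_a = ½√(2b² + 2c² − a²) (and cyclically). a² = 39.69, b² = 22.09, c² = 57.76.
m_a = ½√(2·22.09 + 2·57.76 − 39.69) = ½√120.01 ≈ ½·10.9549 ≈ 5.47745
m_b = ½√(2·39.69 + 2·57.76 − 22.09) = ½√172.81 ≈ ½·13.1457 ≈ 6.57286
m_c = ½√(2·39.69 + 2·22.09 − 57.76) = ½√65.8 ≈ ½·8.11172 ≈ 4.05586

m_a = 5.477, m_b = 6.573, m_c = 4.056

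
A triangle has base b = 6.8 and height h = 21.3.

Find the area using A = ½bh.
A = ½·b·h = ½·6.8·21.3 = ½·144.84 = 72.42

Area = 72.42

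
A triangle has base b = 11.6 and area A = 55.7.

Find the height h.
A = ½·b·h  ⇒  h = 2A/b = 2·55.7/11.6 = 111.4/11.6 ≈ 9.60345

h = 9.603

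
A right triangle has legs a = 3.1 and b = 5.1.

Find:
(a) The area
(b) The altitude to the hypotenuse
(a) The legs are perpendicular, so Area = ½·a·b = ½·3.1·5.1 = ½·15.81 = 7.905
(b) Hypotenuse c = √(a² + b²) = √(9.61 + 26.01) = √35.62 ≈ 5.96825
    Area = ½·c·h_c  ⇒  h_c = 2·Area/c = 15.81/5.96825 ≈ 2.64902

Area = 7.905, h_c = 2.649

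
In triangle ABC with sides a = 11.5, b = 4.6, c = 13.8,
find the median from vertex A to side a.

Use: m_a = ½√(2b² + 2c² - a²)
m_a = ½√(2·4.6² + 2·13.8² − 11.5²) = ½√(2·21.16 + 2·190.44 − 132.25) = ½√(42.32 + 380.88 − 132.25) = ½√290.95
√290.95 ≈ 17.0573, so m_a ≈ 8.52863

m_a = 8.529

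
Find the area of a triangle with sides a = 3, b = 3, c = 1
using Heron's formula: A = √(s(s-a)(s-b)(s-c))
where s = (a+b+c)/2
s = (3 + 3 + 1)/2 = 7/2 = 3.5
s − a = 0.5, s − b = 0.5, s − c = 2.5
s(s−a)(s−b)(s−c) = 3.5·0.5·0.5·2.5 = 2.1875
Area = √2.1875 ≈ 1.47902

s = 3.5, Area = 1.479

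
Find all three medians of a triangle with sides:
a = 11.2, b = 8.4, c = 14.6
Median formula: m_a = ½√(2b² + 2c² − a²) (and cyclically). a² = 125.44, b² = 70.56, c² = 213.16.
m_a = ½√(2·70.56 + 2·213.16 − 125.44) = ½√442 ≈ ½·21.0238 ≈ 10.5119
m_b = ½√(2·125.44 + 2·213.16 − 70.56) = ½√606.64 ≈ ½·24.6301 ≈ 12.315
m_c = ½√(2·125.44 + 2·70.56 − 213.16) = ½√178.84 ≈ ½·13.3731 ≈ 6.68655

m_a = 10.51, m_b = 12.32, m_c = 6.687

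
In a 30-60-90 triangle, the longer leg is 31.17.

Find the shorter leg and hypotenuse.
In a 30-60-90 triangle the sides are in ratio 1 : √3 : 2, so short leg = long leg/√3 and hypotenuse = 2·(short leg).
Short leg = 31.17/√3 ≈ 31.17/1.73205 ≈ 17.996
Hypotenuse = 2·17.996 ≈ 35.992

Short leg = 18, Hypotenuse = 35.99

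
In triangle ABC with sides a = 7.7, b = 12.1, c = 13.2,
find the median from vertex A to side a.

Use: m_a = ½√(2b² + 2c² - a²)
m_a = ½√(2·12.1² + 2·13.2² − 7.7²) = ½√(2·146.41 + 2·174.24 − 59.29) = ½√(292.82 + 348.48 − 59.29) = ½√582.01
√582.01 ≈ 24.1249, so m_a ≈ 12.0624

m_a = 12.06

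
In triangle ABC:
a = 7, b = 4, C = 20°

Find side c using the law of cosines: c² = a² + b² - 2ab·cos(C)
c² = 7² + 4² − 2·7·4·cos(20°)
cos(20°) ≈ 0.939693
c² ≈ 49 + 16 − 56·(0.939693) ≈ 65 − 52.6228 ≈ 12.3772
c ≈ √12.3772 ≈ 3.51813

c = 3.518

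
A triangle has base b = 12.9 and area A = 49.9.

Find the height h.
A = ½·b·h  ⇒  h = 2A/b = 2·49.9/12.9 = 99.8/12.9 ≈ 7.73643

h = 7.736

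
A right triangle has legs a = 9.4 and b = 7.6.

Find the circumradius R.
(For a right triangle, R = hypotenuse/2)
Hypotenuse c = √(a² + b²) = √(88.36 + 57.76) = √146.12 ≈ 12.088
R = c/2 ≈ 12.088/2 ≈ 6.04401

R = 6.044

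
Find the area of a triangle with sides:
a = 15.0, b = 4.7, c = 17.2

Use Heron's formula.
s = (15.0 + 4.7 + 17.2)/2 = 36.9/2 = 18.45
s − a = 3.45, s − b = 13.75, s − c = 1.25
s(s−a)(s−b)(s−c) = 18.45·3.45·13.75·1.25 ≈ 1094.03
Area = √1094.03 ≈ 33.0761

Area = 33.08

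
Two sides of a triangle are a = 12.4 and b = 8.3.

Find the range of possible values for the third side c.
Triangle inequality: |a − b| < c < a + b
|a − b| = |12.4 − 8.3| = 4.1
a + b = 12.4 + 8.3 = 20.7

4.1 < c < 20.7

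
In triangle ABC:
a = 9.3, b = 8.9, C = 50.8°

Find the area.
Two sides and the included angle (SAS): A = ½·a·b·sin(C) = ½·9.3·8.9·sin(50.8°)
sin(50.8°) ≈ 0.774944
A ≈ ½·82.77·0.774944 = 41.385·0.774944 ≈ 32.0711

Area = 32.07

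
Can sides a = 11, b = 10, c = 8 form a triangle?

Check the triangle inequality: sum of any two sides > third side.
a + b vs c: 11 + 10 = 21 > 8  ✓
a + c vs b: 11 + 8 = 19 > 10  ✓
b + c vs a: 10 + 8 = 18 > 11  ✓

Yes, triangle inequality satisfied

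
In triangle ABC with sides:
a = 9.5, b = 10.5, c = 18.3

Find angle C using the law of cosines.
c² = a² + b² − 2ab·cos(C)  ⇒  cos(C) = (a² + b² − c²)/(2ab)
cos(C) = (9.5² + 10.5² − 18.3²)/(2·9.5·10.5) = (90.25 + 110.25 − 334.89)/199.5 = -134.39/199.5 ≈ -0.673634
C = arccos(-0.673634) ≈ 132.348°

C = 132.3°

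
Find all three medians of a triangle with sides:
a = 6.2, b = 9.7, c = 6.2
Median formula: m_a = ½√(2b² + 2c² − a²) (and cyclically). a² = 38.44, b² = 94.09, c² = 38.44.
m_a = ½√(2·94.09 + 2·38.44 − 38.44) = ½√226.62 ≈ ½·15.0539 ≈ 7.52695
m_b = ½√(2·38.44 + 2·38.44 − 94.09) = ½√59.67 ≈ ½·7.72464 ≈ 3.86232
m_c = ½√(2·38.44 + 2·94.09 − 38.44) = ½√226.62 ≈ ½·15.0539 ≈ 7.52695

m_a = 7.527, m_b = 3.862, m_c = 7.527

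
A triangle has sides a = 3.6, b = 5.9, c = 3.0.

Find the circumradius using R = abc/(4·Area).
First find the area with Heron's formula.
s = (3.6 + 5.9 + 3.0)/2 = 6.25
Area = √(s(s−a)(s−b)(s−c)) = √(6.25·2.65·0.35·3.25) ≈ √18.8398 ≈ 4.34049
abc = 3.6·5.9·3.0 = 63.72
R = abc/(4·Area) ≈ 63.72/(4·4.34049) = 63.72/17.362 ≈ 3.67009

R = 3.67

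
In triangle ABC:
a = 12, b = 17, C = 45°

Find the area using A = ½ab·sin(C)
A = ½·a·b·sin(C) = ½·12·17·sin(45°)
sin(45°) ≈ 0.707107
A ≈ ½·204·0.707107 = 102·0.707107 ≈ 72.1249

Area = 72.12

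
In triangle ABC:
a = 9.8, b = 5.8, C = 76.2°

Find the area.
Two sides and the included angle (SAS): A = ½·a·b·sin(C) = ½·9.8·5.8·sin(76.2°)
sin(76.2°) ≈ 0.971134
A ≈ ½·56.84·0.971134 = 28.42·0.971134 ≈ 27.5996

Area = 27.6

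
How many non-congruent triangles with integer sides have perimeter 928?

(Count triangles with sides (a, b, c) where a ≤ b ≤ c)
Let a ≤ b ≤ c with a + b + c = 928. The only binding inequality is a + b > c, i.e. 928 − c > c, so c < 928/2; and c ≥ 928/3 since c is the largest side.
So 310 ≤ c ≤ 463. For each c, b runs from ⌈(928 − c)/2⌉ up to c (then a = 928 − b − c satisfies 1 ≤ a ≤ b automatically), giving c − ⌈(928 − c)/2⌉ + 1 choices.
Summing over c: 2 + 3 + 5 + 6 + … + 230 + 231  (154 terms, c = 310, …, 463) = 17941
Check (closed form: nearest integer to p²/48 for even p, (p+3)²/48 for odd p): 928²/48 = 861184/48 ≈ 17941.33 → 17941

17941 triangles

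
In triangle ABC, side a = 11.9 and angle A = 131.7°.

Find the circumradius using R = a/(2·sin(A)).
R = a/(2·sin(A)) = 11.9/(2·sin(131.7°))
sin(131.7°) ≈ 0.746638
R ≈ 11.9/(2·0.746638) = 11.9/1.49328 ≈ 7.96905

R = 7.969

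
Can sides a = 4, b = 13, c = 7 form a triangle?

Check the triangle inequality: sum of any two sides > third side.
a + b vs c: 4 + 13 = 17 > 7  ✓
a + c vs b: 4 + 7 = 11 ≤ 13  ✗
b + c vs a: 13 + 7 = 20 > 4  ✓

No: 4 + 7 = 11 is not > 13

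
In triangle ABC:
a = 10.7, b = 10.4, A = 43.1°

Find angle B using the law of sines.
a/sin(A) = b/sin(B)  ⇒  sin(B) = b·sin(A)/a = 10.4·sin(43.1°)/10.7
sin(43.1°) ≈ 0.683274
sin(B) ≈ 10.4·0.683274/10.7 ≈ 7.10605/10.7 ≈ 0.664117
B = arcsin(0.664117) ≈ 41.6146°
(Since b ≤ a we need B ≤ A, so the obtuse alternative 180° − 41.6146° ≈ 138.385° is rejected.)

B = 41.61°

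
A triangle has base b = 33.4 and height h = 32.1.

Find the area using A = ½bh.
A = ½·b·h = ½·33.4·32.1 = ½·1072.14 = 536.07

Area = 536.07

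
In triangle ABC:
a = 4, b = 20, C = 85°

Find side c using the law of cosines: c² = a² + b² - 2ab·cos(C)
c² = 4² + 20² − 2·4·20·cos(85°)
cos(85°) ≈ 0.0871557
c² ≈ 16 + 400 − 160·(0.0871557) ≈ 416 − 13.9449 ≈ 402.055
c ≈ √402.055 ≈ 20.0513

c = 20.05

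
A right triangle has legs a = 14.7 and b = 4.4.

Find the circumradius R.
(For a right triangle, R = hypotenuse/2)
Hypotenuse c = √(a² + b²) = √(216.09 + 19.36) = √235.45 ≈ 15.3444
R = c/2 ≈ 15.3444/2 ≈ 7.67219

R = 7.672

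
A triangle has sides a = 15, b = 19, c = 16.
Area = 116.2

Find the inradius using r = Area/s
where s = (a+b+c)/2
s = (15 + 19 + 16)/2 = 50/2 = 25
r = Area/s = 116.2/25 ≈ 4.648

r = 4.648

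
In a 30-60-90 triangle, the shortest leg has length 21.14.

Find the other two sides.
In a 30-60-90 triangle the sides are in ratio 1 : √3 : 2 (short leg : long leg : hypotenuse).
Long leg = 21.14·√3 ≈ 21.14·1.73205 ≈ 36.6156
Hypotenuse = 2·21.14 = 42.28

Long leg = 21.14√3 = 36.62, Hypotenuse = 42.28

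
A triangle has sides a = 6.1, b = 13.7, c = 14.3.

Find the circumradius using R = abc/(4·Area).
First find the area with Heron's formula.
s = (6.1 + 13.7 + 14.3)/2 = 17.05
Area = √(s(s−a)(s−b)(s−c)) = √(17.05·10.95·3.35·2.75) ≈ √1719.95 ≈ 41.4723
abc = 6.1·13.7·14.3 = 1195.051
R = abc/(4·Area) ≈ 1195.051/(4·41.4723) = 1195.051/165.889 ≈ 7.20391

R = 7.204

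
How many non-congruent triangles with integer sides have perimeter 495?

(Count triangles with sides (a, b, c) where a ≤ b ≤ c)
Let a ≤ b ≤ c with a + b + c = 495. The only binding inequality is a + b > c, i.e. 495 − c > c, so c < 495/2; and c ≥ 495/3 since c is the largest side.
So 165 ≤ c ≤ 247. For each c, b runs from ⌈(495 − c)/2⌉ up to c (then a = 495 − b − c satisfies 1 ≤ a ≤ b automatically), giving c − ⌈(495 − c)/2⌉ + 1 choices.
Summing over c: 1 + 2 + 4 + 5 + … + 122 + 124  (83 terms, c = 165, …, 247) = 5167
Check (closed form: nearest integer to p²/48 for even p, (p+3)²/48 for odd p): (495+3)²/48 = 498²/48 = 248004/48 ≈ 5166.75 → 5167

5167 triangles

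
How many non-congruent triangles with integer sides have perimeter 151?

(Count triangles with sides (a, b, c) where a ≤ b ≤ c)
Let a ≤ b ≤ c with a + b + c = 151. The only binding inequality is a + b > c, i.e. 151 − c > c, so c < 151/2; and c ≥ 151/3 since c is the largest side.
So 51 ≤ c ≤ 75. For each c, b runs from ⌈(151 − c)/2⌉ up to c (then a = 151 − b − c satisfies 1 ≤ a ≤ b automatically), giving c − ⌈(151 − c)/2⌉ + 1 choices.
Summing over c: 2 + 3 + 5 + 6 + … + 36 + 38  (25 terms, c = 51, …, 75) = 494
Check (closed form: nearest integer to p²/48 for even p, (p+3)²/48 for odd p): (151+3)²/48 = 154²/48 = 23716/48 ≈ 494.08 → 494

494 triangles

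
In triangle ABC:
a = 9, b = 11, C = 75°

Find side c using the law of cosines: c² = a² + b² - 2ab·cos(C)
c² = 9² + 11² − 2·9·11·cos(75°)
cos(75°) ≈ 0.258819
c² ≈ 81 + 121 − 198·(0.258819) ≈ 202 − 51.2462 ≈ 150.754
c ≈ √150.754 ≈ 12.2782

c = 12.28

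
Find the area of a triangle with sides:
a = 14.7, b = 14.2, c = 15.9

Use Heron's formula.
s = (14.7 + 14.2 + 15.9)/2 = 44.8/2 = 22.4
s − a = 7.7, s − b = 8.2, s − c = 6.5
s(s−a)(s−b)(s−c) = 22.4·7.7·8.2·6.5 ≈ 9193.18
Area = √9193.18 ≈ 95.8811

Area = 95.88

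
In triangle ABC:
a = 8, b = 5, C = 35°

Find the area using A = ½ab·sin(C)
A = ½·a·b·sin(C) = ½·8·5·sin(35°)
sin(35°) ≈ 0.573576
A ≈ ½·40·0.573576 = 20·0.573576 ≈ 11.4715

Area = 11.47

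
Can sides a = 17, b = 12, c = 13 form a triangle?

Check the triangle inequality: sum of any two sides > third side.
a + b vs c: 17 + 12 = 29 > 13  ✓
a + c vs b: 17 + 13 = 30 > 12  ✓
b + c vs a: 12 + 13 = 25 > 17  ✓

Yes, triangle inequality satisfied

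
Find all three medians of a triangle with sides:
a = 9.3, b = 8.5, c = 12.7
Median formula: m_a = ½√(2b² + 2c² − a²) (and cyclically). a² = 86.49, b² = 72.25, c² = 161.29.
m_a = ½√(2·72.25 + 2·161.29 − 86.49) = ½√380.59 ≈ ½·19.5087 ≈ 9.75436
m_b = ½√(2·86.49 + 2·161.29 − 72.25) = ½√423.31 ≈ ½·20.5745 ≈ 10.2872
m_c = ½√(2·86.49 + 2·72.25 − 161.29) = ½√156.19 ≈ ½·12.4976 ≈ 6.2488

m_a = 9.754, m_b = 10.29, m_c = 6.249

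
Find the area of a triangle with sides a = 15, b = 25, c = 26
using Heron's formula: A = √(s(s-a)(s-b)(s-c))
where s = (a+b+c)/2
s = (15 + 25 + 26)/2 = 66/2 = 33
s − a = 18, s − b = 8, s − c = 7
s(s−a)(s−b)(s−c) = 33·18·8·7 = 33264
Area = √33264 ≈ 182.384

s = 33.0, Area = 182.4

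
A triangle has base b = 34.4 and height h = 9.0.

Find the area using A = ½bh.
A = ½·b·h = ½·34.4·9.0 = ½·309.6 = 154.8

Area = 154.8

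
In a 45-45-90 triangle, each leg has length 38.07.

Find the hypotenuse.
In a 45-45-90 triangle the sides are in ratio 1 : 1 : √2, so hypotenuse = leg·√2.
Hypotenuse = 38.07·√2 ≈ 38.07·1.41421 ≈ 53.8391

Hypotenuse = 38.07√2 = 53.84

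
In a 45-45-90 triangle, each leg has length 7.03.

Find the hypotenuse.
In a 45-45-90 triangle the sides are in ratio 1 : 1 : √2, so hypotenuse = leg·√2.
Hypotenuse = 7.03·√2 ≈ 7.03·1.41421 ≈ 9.94192

Hypotenuse = 7.03√2 = 9.942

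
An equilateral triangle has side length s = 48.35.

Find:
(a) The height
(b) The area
(a) The height splits the triangle into two 30-60-90 halves: h = s·√3/2 = 48.35·1.73205/2 ≈ 83.7447/2 ≈ 41.8723
(b) Area = (√3/4)·s² = (√3/4)·48.35² = (√3/4)·2337.7225 ≈ 0.433013·2337.7225 ≈ 1012.26

Height = 41.87, Area = 1012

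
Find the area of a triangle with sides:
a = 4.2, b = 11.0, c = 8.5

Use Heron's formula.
s = (4.2 + 11.0 + 8.5)/2 = 23.7/2 = 11.85
s − a = 7.65, s − b = 0.85, s − c = 3.35
s(s−a)(s−b)(s−c) = 11.85·7.65·0.85·3.35 ≈ 258.133
Area = √258.133 ≈ 16.0665

Area = 16.07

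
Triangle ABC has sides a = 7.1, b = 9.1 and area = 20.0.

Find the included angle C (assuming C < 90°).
Area = ½·a·b·sin(C)  ⇒  sin(C) = 2·Area/(a·b) = 2·20.0/(7.1·9.1) = 40/64.61 ≈ 0.619099
C = arcsin(0.619099) ≈ 38.2504° (taking the acute solution since C < 90°)

C = 38.25°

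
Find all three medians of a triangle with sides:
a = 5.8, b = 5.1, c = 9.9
Median formula: m_a = ½√(2b² + 2c² − a²) (and cyclically). a² = 33.64, b² = 26.01, c² = 98.01.
m_a = ½√(2·26.01 + 2·98.01 − 33.64) = ½√214.4 ≈ ½·14.6424 ≈ 7.3212
m_b = ½√(2·33.64 + 2·98.01 − 26.01) = ½√237.29 ≈ ½·15.4042 ≈ 7.70211
m_c = ½√(2·33.64 + 2·26.01 − 98.01) = ½√21.29 ≈ ½·4.61411 ≈ 2.30705

m_a = 7.321, m_b = 7.702, m_c = 2.307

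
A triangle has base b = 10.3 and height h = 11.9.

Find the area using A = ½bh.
A = ½·b·h = ½·10.3·11.9 = ½·122.57 = 61.285

Area = 61.285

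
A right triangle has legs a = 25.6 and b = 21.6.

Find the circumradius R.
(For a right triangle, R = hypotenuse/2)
Hypotenuse c = √(a² + b²) = √(655.36 + 466.56) = √1121.92 ≈ 33.4951
R = c/2 ≈ 33.4951/2 ≈ 16.7475

R = 16.75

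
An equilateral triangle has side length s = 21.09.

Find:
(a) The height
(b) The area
(a) The height splits the triangle into two 30-60-90 halves: h = s·√3/2 = 21.09·1.73205/2 ≈ 36.529/2 ≈ 18.2645
(b) Area = (√3/4)·s² = (√3/4)·21.09² = (√3/4)·444.7881 ≈ 0.433013·444.7881 ≈ 192.599

Height = 18.26, Area = 192.6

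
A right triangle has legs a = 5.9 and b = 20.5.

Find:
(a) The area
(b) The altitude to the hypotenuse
(a) The legs are perpendicular, so Area = ½·a·b = ½·5.9·20.5 = ½·120.95 = 60.475
(b) Hypotenuse c = √(a² + b²) = √(34.81 + 420.25) = √455.06 ≈ 21.3321
    Area = ½·c·h_c  ⇒  h_c = 2·Area/c = 120.95/21.3321 ≈ 5.66985

Area = 60.475, h_c = 5.67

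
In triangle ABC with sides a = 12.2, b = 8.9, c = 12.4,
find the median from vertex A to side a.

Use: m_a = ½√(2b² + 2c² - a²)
m_a = ½√(2·8.9² + 2·12.4² − 12.2²) = ½√(2·79.21 + 2·153.76 − 148.84) = ½√(158.42 + 307.52 − 148.84) = ½√317.1
√317.1 ≈ 17.8073, so m_a ≈ 8.90365

m_a = 8.904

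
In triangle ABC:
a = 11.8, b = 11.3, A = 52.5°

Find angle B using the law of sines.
a/sin(A) = b/sin(B)  ⇒  sin(B) = b·sin(A)/a = 11.3·sin(52.5°)/11.8
sin(52.5°) ≈ 0.793353
sin(B) ≈ 11.3·0.793353/11.8 ≈ 8.96489/11.8 ≈ 0.759737
B = arcsin(0.759737) ≈ 49.441°
(Since b ≤ a we need B ≤ A, so the obtuse alternative 180° − 49.441° ≈ 130.559° is rejected.)

B = 49.44°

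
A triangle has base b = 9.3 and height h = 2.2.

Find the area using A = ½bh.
A = ½·b·h = ½·9.3·2.2 = ½·20.46 = 10.23

Area = 10.23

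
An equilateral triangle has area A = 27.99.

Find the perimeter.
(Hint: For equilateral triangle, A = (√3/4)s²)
A = (√3/4)s²  ⇒  s² = 4A/√3 = 4·27.99/√3 = 111.96/1.73205 ≈ 64.6401
s ≈ √64.6401 ≈ 8.03991
Perimeter = 3s ≈ 3·8.03991 ≈ 24.1197

Perimeter = 24.12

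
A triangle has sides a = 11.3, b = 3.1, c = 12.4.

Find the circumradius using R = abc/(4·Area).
First find the area with Heron's formula.
s = (11.3 + 3.1 + 12.4)/2 = 13.4
Area = √(s(s−a)(s−b)(s−c)) = √(13.4·2.1·10.3·1) ≈ √289.842 ≈ 17.0247
abc = 11.3·3.1·12.4 = 434.372
R = abc/(4·Area) ≈ 434.372/(4·17.0247) = 434.372/68.099 ≈ 6.37854

R = 6.379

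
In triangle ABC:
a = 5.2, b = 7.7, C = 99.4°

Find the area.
Two sides and the included angle (SAS): A = ½·a·b·sin(C) = ½·5.2·7.7·sin(99.4°)
sin(99.4°) ≈ 0.986572
A ≈ ½·40.04·0.986572 = 20.02·0.986572 ≈ 19.7512

Area = 19.75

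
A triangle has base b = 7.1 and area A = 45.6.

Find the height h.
A = ½·b·h  ⇒  h = 2A/b = 2·45.6/7.1 = 91.2/7.1 ≈ 12.8451

h = 12.85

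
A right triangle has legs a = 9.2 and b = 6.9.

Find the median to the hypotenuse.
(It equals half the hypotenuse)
Hypotenuse c = √(a² + b²) = √(84.64 + 47.61) = √132.25 ≈ 11.5
Median to hypotenuse = c/2 ≈ 11.5/2 ≈ 5.75

Median = 5.75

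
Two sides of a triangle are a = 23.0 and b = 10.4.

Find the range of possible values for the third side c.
Triangle inequality: |a − b| < c < a + b
|a − b| = |23.0 − 10.4| = 12.6
a + b = 23.0 + 10.4 = 33.4

12.6 < c < 33.4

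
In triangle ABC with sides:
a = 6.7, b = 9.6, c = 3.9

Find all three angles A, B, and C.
Law of cosines for each angle (a² = 44.89, b² = 92.16, c² = 15.21):
cos(A) = (b² + c² − a²)/(2bc) = (92.16 + 15.21 − 44.89)/(2·9.6·3.9) = 62.48/74.88 ≈ 0.834402  ⇒  A ≈ 33.4464°
cos(B) = (a² + c² − b²)/(2ac) = (44.89 + 15.21 − 92.16)/(2·6.7·3.9) = -32.06/52.26 ≈ -0.613471  ⇒  B ≈ 127.841°
cos(C) = (a² + b² − c²)/(2ab) = (44.89 + 92.16 − 15.21)/(2·6.7·9.6) = 121.84/128.64 ≈ 0.947139  ⇒  C ≈ 18.7127°
Check: A + B + C ≈ 180°

A = 33.45°, B = 127.8°, C = 18.71°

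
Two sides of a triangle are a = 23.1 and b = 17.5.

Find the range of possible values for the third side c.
Triangle inequality: |a − b| < c < a + b
|a − b| = |23.1 − 17.5| = 5.6
a + b = 23.1 + 17.5 = 40.6

5.6 < c < 40.6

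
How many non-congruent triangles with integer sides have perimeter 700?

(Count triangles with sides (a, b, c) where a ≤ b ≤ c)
Let a ≤ b ≤ c with a + b + c = 700. The only binding inequality is a + b > c, i.e. 700 − c > c, so c < 700/2; and c ≥ 700/3 since c is the largest side.
So 234 ≤ c ≤ 349. For each c, b runs from ⌈(700 − c)/2⌉ up to c (then a = 700 − b − c satisfies 1 ≤ a ≤ b automatically), giving c − ⌈(700 − c)/2⌉ + 1 choices.
Summing over c: 2 + 3 + 5 + 6 + … + 173 + 174  (116 terms, c = 234, …, 349) = 10208
Check (closed form: nearest integer to p²/48 for even p, (p+3)²/48 for odd p): 700²/48 = 490000/48 ≈ 10208.33 → 10208

10208 triangles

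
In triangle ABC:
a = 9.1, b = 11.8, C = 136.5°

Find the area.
Two sides and the included angle (SAS): A = ½·a·b·sin(C) = ½·9.1·11.8·sin(136.5°)
sin(136.5°) ≈ 0.688355
A ≈ ½·107.38·0.688355 = 53.69·0.688355 ≈ 36.9578

Area = 36.96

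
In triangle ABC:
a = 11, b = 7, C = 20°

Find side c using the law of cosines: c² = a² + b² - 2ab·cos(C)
c² = 11² + 7² − 2·11·7·cos(20°)
cos(20°) ≈ 0.939693
c² ≈ 121 + 49 − 154·(0.939693) ≈ 170 − 144.713 ≈ 25.2873
c ≈ √25.2873 ≈ 5.02865

c = 5.029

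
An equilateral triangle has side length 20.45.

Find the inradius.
r = Area/s with s the semi-perimeter.
Area = (√3/4)·20.45² = (√3/4)·418.2025 ≈ 0.433013·418.2025 ≈ 181.087
s = 3·20.45/2 = 30.675
r ≈ 181.087/30.675 ≈ 5.90341
(Equivalently r = side/(2√3) = 20.45/3.4641 ≈ 5.90341.)

r = 5.903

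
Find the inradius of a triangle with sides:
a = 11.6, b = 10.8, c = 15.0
r = Area/s where s is the semi-perimeter.
s = (11.6 + 10.8 + 15.0)/2 = 37.4/2 = 18.7
Area = √(s(s−a)(s−b)(s−c)) = √(18.7·7.1·7.9·3.7) ≈ √3880.87 ≈ 62.2966
r ≈ 62.2966/18.7 ≈ 3.33137

r = 3.331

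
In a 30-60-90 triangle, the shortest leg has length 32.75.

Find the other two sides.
In a 30-60-90 triangle the sides are in ratio 1 : √3 : 2 (short leg : long leg : hypotenuse).
Long leg = 32.75·√3 ≈ 32.75·1.73205 ≈ 56.7247
Hypotenuse = 2·32.75 = 65.5

Long leg = 32.75√3 = 56.72, Hypotenuse = 65.5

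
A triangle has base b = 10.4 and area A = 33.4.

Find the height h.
A = ½·b·h  ⇒  h = 2A/b = 2·33.4/10.4 = 66.8/10.4 ≈ 6.42308

h = 6.423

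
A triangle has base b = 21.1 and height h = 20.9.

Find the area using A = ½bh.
A = ½·b·h = ½·21.1·20.9 = ½·440.99 = 220.495

Area = 220.495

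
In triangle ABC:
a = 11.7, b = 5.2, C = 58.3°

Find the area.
Two sides and the included angle (SAS): A = ½·a·b·sin(C) = ½·11.7·5.2·sin(58.3°)
sin(58.3°) ≈ 0.850811
A ≈ ½·60.84·0.850811 = 30.42·0.850811 ≈ 25.8817

Area = 25.88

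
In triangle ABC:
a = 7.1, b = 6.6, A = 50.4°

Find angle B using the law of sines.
a/sin(A) = b/sin(B)  ⇒  sin(B) = b·sin(A)/a = 6.6·sin(50.4°)/7.1
sin(50.4°) ≈ 0.770513
sin(B) ≈ 6.6·0.770513/7.1 ≈ 5.08539/7.1 ≈ 0.716252
B = arcsin(0.716252) ≈ 45.7459°
(Since b ≤ a we need B ≤ A, so the obtuse alternative 180° − 45.7459° ≈ 134.254° is rejected.)

B = 45.75°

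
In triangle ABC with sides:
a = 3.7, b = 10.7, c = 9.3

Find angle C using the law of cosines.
c² = a² + b² − 2ab·cos(C)  ⇒  cos(C) = (a² + b² − c²)/(2ab)
cos(C) = (3.7² + 10.7² − 9.3²)/(2·3.7·10.7) = (13.69 + 114.49 − 86.49)/79.18 = 41.69/79.18 ≈ 0.526522
C = arccos(0.526522) ≈ 58.2293°

C = 58.23°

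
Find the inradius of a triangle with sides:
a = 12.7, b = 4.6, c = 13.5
r = Area/s where s is the semi-perimeter.
s = (12.7 + 4.6 + 13.5)/2 = 30.8/2 = 15.4
Area = √(s(s−a)(s−b)(s−c)) = √(15.4·2.7·10.8·1.9) ≈ √853.222 ≈ 29.21
r ≈ 29.21/15.4 ≈ 1.89675

r = 1.897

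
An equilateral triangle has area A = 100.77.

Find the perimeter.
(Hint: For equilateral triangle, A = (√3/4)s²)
A = (√3/4)s²  ⇒  s² = 4A/√3 = 4·100.77/√3 = 403.08/1.73205 ≈ 232.718
s ≈ √232.718 ≈ 15.2551
Perimeter = 3s ≈ 3·15.2551 ≈ 45.7653

Perimeter = 45.77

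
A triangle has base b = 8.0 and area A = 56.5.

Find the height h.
A = ½·b·h  ⇒  h = 2A/b = 2·56.5/8.0 = 113/8.0 ≈ 14.125

h = 14.12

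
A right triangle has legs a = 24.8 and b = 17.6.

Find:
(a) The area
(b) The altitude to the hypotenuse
(a) The legs are perpendicular, so Area = ½·a·b = ½·24.8·17.6 = ½·436.48 = 218.24
(b) Hypotenuse c = √(a² + b²) = √(615.04 + 309.76) = √924.8 ≈ 30.4105
    Area = ½·c·h_c  ⇒  h_c = 2·Area/c = 436.48/30.4105 ≈ 14.3529

Area = 218.24, h_c = 14.35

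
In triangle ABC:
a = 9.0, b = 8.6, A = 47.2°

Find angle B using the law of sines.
a/sin(A) = b/sin(B)  ⇒  sin(B) = b·sin(A)/a = 8.6·sin(47.2°)/9.0
sin(47.2°) ≈ 0.73373
sin(B) ≈ 8.6·0.73373/9.0 ≈ 6.31008/9.0 ≈ 0.70112
B = arcsin(0.70112) ≈ 44.5169°
(Since b ≤ a we need B ≤ A, so the obtuse alternative 180° − 44.5169° ≈ 135.483° is rejected.)

B = 44.52°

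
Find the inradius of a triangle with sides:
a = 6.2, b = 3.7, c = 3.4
r = Area/s where s is the semi-perimeter.
s = (6.2 + 3.7 + 3.4)/2 = 13.3/2 = 6.65
Area = √(s(s−a)(s−b)(s−c)) = √(6.65·0.45·2.95·3.25) ≈ √28.6906 ≈ 5.35636
r ≈ 5.35636/6.65 ≈ 0.805468

r = 0.8055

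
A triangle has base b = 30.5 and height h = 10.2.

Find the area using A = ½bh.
A = ½·b·h = ½·30.5·10.2 = ½·311.1 = 155.55

Area = 155.55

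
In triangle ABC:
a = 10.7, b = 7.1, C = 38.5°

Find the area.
Two sides and the included angle (SAS): A = ½·a·b·sin(C) = ½·10.7·7.1·sin(38.5°)
sin(38.5°) ≈ 0.622515
A ≈ ½·75.97·0.622515 = 37.985·0.622515 ≈ 23.6462

Area = 23.65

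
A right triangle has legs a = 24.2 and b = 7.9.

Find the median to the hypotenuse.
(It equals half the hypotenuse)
Hypotenuse c = √(a² + b²) = √(585.64 + 62.41) = √648.05 ≈ 25.4568
Median to hypotenuse = c/2 ≈ 25.4568/2 ≈ 12.7284

Median = 12.73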